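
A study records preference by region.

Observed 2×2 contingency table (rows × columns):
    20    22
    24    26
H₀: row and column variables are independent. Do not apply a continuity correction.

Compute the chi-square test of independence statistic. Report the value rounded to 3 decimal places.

test statistic = 0.001

Row totals [42, 50], col totals [44, 48], n=92
χ² = (20−20.09)²/20.09 + (22−21.91)²/21.91 + (24−23.91)²/23.91 + (26−26.09)²/26.09 = 0.0013
df = 1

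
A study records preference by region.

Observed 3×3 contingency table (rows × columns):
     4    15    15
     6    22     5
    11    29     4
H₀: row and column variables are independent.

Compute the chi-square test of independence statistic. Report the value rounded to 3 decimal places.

test statistic = 15.524

Row totals [34, 33, 44], col totals [21, 66, 24], n=111
χ² = (4−6.43)²/6.43 + (15−20.22)²/20.22 + (15−7.35)²/7.35 + (6−6.24)²/6.24 + (22−19.62)²/19.62 + (5−7.14)²/7.14 + (11−8.32)²/8.32 + (29−26.16)²/26.16 + (4−9.51)²/9.51 = 15.5236
df = 4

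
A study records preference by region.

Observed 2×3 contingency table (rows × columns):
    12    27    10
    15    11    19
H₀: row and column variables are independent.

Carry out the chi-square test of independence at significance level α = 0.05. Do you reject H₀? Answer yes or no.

reject H₀: yes

Row totals [49, 45], col totals [27, 38, 29], n=94
χ² = (12−14.07)²/14.07 + (27−19.81)²/19.81 + (10−15.12)²/15.12 + (15−12.93)²/12.93 + (11−18.19)²/18.19 + (19−13.88)²/13.88 = 9.7106
df = 2
p-value (upper-tail) = 0.00779
At α=0.05: p < α → reject H₀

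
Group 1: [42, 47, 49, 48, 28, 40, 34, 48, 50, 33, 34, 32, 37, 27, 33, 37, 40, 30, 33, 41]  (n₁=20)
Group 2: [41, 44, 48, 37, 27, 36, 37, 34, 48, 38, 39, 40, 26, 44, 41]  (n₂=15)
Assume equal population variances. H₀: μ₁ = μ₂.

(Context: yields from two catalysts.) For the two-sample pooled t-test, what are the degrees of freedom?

degrees of freedom = 33

df = n₁ + n₂ − 2 = 20 + 15 − 2 = 33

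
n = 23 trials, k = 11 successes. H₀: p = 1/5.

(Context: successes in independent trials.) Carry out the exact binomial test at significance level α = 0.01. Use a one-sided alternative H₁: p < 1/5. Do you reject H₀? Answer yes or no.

reject H₀: no

Exact binomial: n=23, k=11, p₀=1/5=0.2000
P(X≤11) from Σ C(n,i)·p₀^i·(1−p₀)^(n−i)
p-value (one-sided, H₁ less) = 0.99940
At α=0.01: p ≥ α → fail to reject H₀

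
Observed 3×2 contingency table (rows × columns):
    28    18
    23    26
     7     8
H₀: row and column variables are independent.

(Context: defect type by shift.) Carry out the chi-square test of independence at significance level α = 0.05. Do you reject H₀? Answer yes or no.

reject H₀: no

Row totals [46, 49, 15], col totals [58, 52], n=110
χ² = (28−24.25)²/24.25 + (18−21.75)²/21.75 + (23−25.84)²/25.84 + (26−23.16)²/23.16 + (7−7.91)²/7.91 + (8−7.09)²/7.09 = 2.1032
df = 2
p-value (upper-tail) = 0.34937
At α=0.05: p ≥ α → fail to reject H₀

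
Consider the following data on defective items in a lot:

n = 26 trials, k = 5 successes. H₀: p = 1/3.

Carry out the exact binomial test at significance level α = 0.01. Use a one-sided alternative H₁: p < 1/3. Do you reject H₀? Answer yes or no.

reject H₀: no

Exact binomial: n=26, k=5, p₀=1/3=0.3333
P(X≤5) from Σ C(n,i)·p₀^i·(1−p₀)^(n−i)
p-value (one-sided, H₁ less) = 0.09004
At α=0.01: p ≥ α → fail to reject H₀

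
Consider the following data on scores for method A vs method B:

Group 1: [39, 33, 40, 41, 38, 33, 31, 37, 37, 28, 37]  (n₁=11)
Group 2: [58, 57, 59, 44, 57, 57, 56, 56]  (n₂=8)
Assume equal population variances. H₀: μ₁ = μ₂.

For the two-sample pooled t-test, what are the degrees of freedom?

df = n₁ + n₂ − 2 = 11 + 8 − 2 = 17

degrees of freedom = 17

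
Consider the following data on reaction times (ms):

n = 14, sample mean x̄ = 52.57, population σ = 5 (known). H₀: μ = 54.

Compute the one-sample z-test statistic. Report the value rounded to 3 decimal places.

test statistic = -1.070

SE = σ/√n = 5/√14 = 1.3363
z = (x̄−μ₀)/SE = (52.57−54)/1.3363 = -1.0701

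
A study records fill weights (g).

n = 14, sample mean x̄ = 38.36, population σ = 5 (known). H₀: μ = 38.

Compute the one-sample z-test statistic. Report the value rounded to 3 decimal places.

test statistic = 0.269

SE = σ/√n = 5/√14 = 1.3363
z = (x̄−μ₀)/SE = (38.36−38)/1.3363 = 0.2694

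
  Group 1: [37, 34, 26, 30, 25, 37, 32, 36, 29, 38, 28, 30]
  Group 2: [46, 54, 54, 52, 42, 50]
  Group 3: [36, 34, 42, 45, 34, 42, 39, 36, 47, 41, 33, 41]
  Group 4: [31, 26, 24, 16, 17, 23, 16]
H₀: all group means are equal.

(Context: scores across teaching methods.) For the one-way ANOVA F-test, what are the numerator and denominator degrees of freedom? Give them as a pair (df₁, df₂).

degrees of freedom = [3, 33]

k = 4 groups, N = 37 total
df = (k−1, N−k) = (4−1, 37−4) = (3, 33)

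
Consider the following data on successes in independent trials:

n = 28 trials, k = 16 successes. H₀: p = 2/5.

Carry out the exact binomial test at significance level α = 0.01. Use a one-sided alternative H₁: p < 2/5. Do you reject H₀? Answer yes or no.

Exact binomial: n=28, k=16, p₀=2/5=0.4000
P(X≤16) from Σ C(n,i)·p₀^i·(1−p₀)^(n−i)
p-value (one-sided, H₁ less) = 0.97849
At α=0.01: p ≥ α → fail to reject H₀

reject H₀: no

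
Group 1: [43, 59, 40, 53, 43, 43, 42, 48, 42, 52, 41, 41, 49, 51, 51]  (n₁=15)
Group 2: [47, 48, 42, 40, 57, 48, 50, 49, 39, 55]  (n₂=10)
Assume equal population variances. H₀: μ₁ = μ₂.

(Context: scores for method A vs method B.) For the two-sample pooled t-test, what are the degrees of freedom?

degrees of freedom = 23

df = n₁ + n₂ − 2 = 15 + 10 − 2 = 23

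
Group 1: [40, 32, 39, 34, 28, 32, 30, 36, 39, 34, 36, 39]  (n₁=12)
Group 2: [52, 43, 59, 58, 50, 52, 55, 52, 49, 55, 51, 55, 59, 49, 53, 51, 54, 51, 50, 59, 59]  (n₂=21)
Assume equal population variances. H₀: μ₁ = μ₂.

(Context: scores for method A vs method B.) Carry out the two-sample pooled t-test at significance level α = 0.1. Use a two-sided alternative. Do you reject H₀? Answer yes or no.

reject H₀: yes

x̄₁=34.917, s₁=3.919, n₁=12
x̄₂=53.143, s₂=4.163, n₂=21
s_p² = [11·3.919² + 20·4.163²]/31 = 16.6286
SE = √(s_p²·(1/12+1/21)) = 1.4757
t = (34.917−53.143)/1.4757 = -12.3512
df = 31
p-value (two-sided) = 0.00000
At α=0.1: p < α → reject H₀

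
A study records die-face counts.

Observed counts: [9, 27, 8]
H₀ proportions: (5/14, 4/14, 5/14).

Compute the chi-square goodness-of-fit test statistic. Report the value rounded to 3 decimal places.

test statistic = 23.216

n = 44; E_i = n·p_i = [15.71, 12.57, 15.71]
χ² = (9−15.71)²/15.71 + (27−12.57)²/12.57 + (8−15.71)²/15.71 = 23.2159
df = 2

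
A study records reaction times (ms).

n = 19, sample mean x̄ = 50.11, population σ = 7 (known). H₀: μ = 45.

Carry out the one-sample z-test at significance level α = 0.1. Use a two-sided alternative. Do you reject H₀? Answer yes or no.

SE = σ/√n = 7/√19 = 1.6059
z = (x̄−μ₀)/SE = (50.11−45)/1.6059 = 3.1820
p-value (two-sided) = 0.00146
At α=0.1: p < α → reject H₀

reject H₀: yes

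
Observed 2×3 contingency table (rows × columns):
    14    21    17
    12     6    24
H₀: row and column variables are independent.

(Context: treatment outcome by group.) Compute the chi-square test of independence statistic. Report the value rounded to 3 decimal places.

test statistic = 8.717

Row totals [52, 42], col totals [26, 27, 41], n=94
χ² = (14−14.38)²/14.38 + (21−14.94)²/14.94 + (17−22.68)²/22.68 + (12−11.62)²/11.62 + (6−12.06)²/12.06 + (24−18.32)²/18.32 = 8.7171
df = 2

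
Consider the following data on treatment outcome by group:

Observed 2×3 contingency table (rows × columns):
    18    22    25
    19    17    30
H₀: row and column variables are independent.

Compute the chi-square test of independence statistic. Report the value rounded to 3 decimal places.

test statistic = 1.115

Row totals [65, 66], col totals [37, 39, 55], n=131
χ² = (18−18.36)²/18.36 + (22−19.35)²/19.35 + (25−27.29)²/27.29 + (19−18.64)²/18.64 + (17−19.65)²/19.65 + (30−27.71)²/27.71 = 1.1150
df = 2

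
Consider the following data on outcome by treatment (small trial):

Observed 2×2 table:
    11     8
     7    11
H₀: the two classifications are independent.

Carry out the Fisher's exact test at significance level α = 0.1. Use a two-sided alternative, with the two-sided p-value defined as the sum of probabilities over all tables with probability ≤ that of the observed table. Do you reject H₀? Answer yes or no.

Margins: r₁=19, r₂=18, c₁=18, c₂=19, n=37
p_obs = C(19,11)·C(18,7)/C(37,18); sum pmf over tables with pmf ≤ p_obs
p-value (two-sided) = 0.32998
At α=0.1: p ≥ α → fail to reject H₀

reject H₀: no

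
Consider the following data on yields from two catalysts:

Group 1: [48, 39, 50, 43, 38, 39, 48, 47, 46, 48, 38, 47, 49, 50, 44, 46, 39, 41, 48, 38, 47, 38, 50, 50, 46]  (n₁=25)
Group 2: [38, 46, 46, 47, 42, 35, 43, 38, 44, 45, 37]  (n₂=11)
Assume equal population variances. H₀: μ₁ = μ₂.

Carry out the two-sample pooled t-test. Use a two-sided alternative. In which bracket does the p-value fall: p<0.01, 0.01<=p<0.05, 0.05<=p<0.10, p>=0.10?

p-value bracket: 0.05<=p<0.10

x̄₁=44.680, s₁=4.516, n₁=25
x̄₂=41.909, s₂=4.206, n₂=11
s_p² = [24·4.516² + 10·4.206²]/34 = 19.5985
SE = √(s_p²·(1/25+1/11)) = 1.6018
t = (44.680−41.909)/1.6018 = 1.7299
df = 34
p-value (two-sided) = 0.09271
→ bracket: 0.05<=p<0.10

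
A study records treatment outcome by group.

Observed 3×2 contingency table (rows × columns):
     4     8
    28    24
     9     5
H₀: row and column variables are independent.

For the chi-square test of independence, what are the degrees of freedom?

df = (r−1)(c−1) = (3−1)·(2−1) = 2

degrees of freedom = 2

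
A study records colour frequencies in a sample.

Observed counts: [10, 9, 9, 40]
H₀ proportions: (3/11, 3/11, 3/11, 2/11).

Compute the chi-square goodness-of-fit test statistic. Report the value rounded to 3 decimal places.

n = 68; E_i = n·p_i = [18.55, 18.55, 18.55, 12.36]
χ² = (10−18.55)²/18.55 + (9−18.55)²/18.55 + (9−18.55)²/18.55 + (40−12.36)²/12.36 = 75.5392
df = 3

test statistic = 75.539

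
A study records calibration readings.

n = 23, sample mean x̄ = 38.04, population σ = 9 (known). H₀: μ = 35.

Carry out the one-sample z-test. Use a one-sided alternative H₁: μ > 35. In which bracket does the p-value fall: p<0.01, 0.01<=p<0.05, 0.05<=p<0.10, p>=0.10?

SE = σ/√n = 9/√23 = 1.8766
z = (x̄−μ₀)/SE = (38.04−35)/1.8766 = 1.6199
p-value (one-sided, H₁ greater) = 0.05262
→ bracket: 0.05<=p<0.10

p-value bracket: 0.05<=p<0.10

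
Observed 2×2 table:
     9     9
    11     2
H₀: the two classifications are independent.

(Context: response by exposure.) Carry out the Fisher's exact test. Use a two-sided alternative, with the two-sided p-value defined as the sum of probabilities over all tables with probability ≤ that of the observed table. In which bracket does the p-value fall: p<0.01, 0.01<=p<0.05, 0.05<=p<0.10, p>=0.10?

Margins: r₁=18, r₂=13, c₁=20, c₂=11, n=31
p_obs = C(18,9)·C(13,11)/C(31,20); sum pmf over tables with pmf ≤ p_obs
p-value (two-sided) = 0.06564
→ bracket: 0.05<=p<0.10

p-value bracket: 0.05<=p<0.10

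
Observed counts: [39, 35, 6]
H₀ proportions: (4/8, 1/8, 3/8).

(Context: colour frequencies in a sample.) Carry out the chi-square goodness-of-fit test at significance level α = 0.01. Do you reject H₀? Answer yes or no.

reject H₀: yes

n = 80; E_i = n·p_i = [40.00, 10.00, 30.00]
χ² = (39−40.00)²/40.00 + (35−10.00)²/10.00 + (6−30.00)²/30.00 = 81.7250
df = 2
p-value (upper-tail) = 0.00000
At α=0.01: p < α → reject H₀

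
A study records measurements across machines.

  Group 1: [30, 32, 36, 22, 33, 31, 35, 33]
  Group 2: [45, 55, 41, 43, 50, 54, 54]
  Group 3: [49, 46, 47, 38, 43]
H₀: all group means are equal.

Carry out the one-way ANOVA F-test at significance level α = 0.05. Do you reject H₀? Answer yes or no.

reject H₀: yes

Group means [31.50, 48.86, 44.60], grand mean 40.850
SSB = Σnᵢ(x̄ᵢ−x̄)² = 1218.493; SSW = ΣΣ(x−x̄ᵢ)² = 406.057
MSB = 1218.493/2 = 609.2464; MSW = 406.057/17 = 23.8857
F = MSB/MSW = 25.5067
df = (2, 17)
p-value (upper-tail) = 0.00001
At α=0.05: p < α → reject H₀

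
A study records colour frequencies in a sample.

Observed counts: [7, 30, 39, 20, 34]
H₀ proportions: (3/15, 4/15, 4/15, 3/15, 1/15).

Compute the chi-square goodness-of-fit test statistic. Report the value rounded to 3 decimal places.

test statistic = 90.490

n = 130; E_i = n·p_i = [26.00, 34.67, 34.67, 26.00, 8.67]
χ² = (7−26.00)²/26.00 + (30−34.67)²/34.67 + (39−34.67)²/34.67 + (20−26.00)²/26.00 + (34−8.67)²/8.67 = 90.4904
df = 4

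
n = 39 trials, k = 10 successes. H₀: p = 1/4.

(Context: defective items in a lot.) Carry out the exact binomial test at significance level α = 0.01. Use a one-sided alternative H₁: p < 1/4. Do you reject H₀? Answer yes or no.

Exact binomial: n=39, k=10, p₀=1/4=0.2500
P(X≤10) from Σ C(n,i)·p₀^i·(1−p₀)^(n−i)
p-value (one-sided, H₁ less) = 0.62000
At α=0.01: p ≥ α → fail to reject H₀

reject H₀: no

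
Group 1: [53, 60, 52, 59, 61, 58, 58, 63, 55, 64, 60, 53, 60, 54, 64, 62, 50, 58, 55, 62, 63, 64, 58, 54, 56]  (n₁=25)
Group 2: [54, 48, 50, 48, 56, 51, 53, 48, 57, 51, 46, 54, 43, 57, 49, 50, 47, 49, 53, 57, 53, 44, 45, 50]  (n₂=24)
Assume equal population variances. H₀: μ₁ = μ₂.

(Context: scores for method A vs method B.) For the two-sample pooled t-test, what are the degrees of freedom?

df = n₁ + n₂ − 2 = 25 + 24 − 2 = 47

degrees of freedom = 47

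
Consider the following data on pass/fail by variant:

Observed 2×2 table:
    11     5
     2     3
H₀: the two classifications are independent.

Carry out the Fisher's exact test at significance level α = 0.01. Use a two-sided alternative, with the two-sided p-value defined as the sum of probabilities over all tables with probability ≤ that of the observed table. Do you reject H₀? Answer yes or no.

Margins: r₁=16, r₂=5, c₁=13, c₂=8, n=21
p_obs = C(16,11)·C(5,2)/C(21,13); sum pmf over tables with pmf ≤ p_obs
p-value (two-sided) = 0.32537
At α=0.01: p ≥ α → fail to reject H₀

reject H₀: no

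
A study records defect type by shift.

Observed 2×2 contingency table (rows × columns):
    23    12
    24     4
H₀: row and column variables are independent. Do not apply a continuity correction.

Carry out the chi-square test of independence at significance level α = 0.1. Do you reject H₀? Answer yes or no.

Row totals [35, 28], col totals [47, 16], n=63
χ² = (23−26.11)²/26.11 + (12−8.89)²/8.89 + (24−20.89)²/20.89 + (4−7.11)²/7.11 = 3.2840
df = 1
p-value (upper-tail) = 0.06996
At α=0.1: p < α → reject H₀

reject H₀: yes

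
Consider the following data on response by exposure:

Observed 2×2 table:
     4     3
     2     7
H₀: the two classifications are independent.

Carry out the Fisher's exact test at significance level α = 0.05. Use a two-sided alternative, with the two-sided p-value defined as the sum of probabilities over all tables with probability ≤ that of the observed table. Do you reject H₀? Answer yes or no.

Margins: r₁=7, r₂=9, c₁=6, c₂=10, n=16
p_obs = C(7,4)·C(9,2)/C(16,6); sum pmf over tables with pmf ≤ p_obs
p-value (two-sided) = 0.30245
At α=0.05: p ≥ α → fail to reject H₀

reject H₀: no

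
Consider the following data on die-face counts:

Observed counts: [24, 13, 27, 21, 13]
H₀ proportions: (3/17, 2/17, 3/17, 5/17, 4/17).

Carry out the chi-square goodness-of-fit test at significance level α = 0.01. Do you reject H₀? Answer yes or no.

reject H₀: yes

n = 98; E_i = n·p_i = [17.29, 11.53, 17.29, 28.82, 23.06]
χ² = (24−17.29)²/17.29 + (13−11.53)²/11.53 + (27−17.29)²/17.29 + (21−28.82)²/28.82 + (13−23.06)²/23.06 = 14.7464
df = 4
p-value (upper-tail) = 0.00526
At α=0.01: p < α → reject H₀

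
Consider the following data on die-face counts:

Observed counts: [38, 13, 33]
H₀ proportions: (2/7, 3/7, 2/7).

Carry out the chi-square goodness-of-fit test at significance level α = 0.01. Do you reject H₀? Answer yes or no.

n = 84; E_i = n·p_i = [24.00, 36.00, 24.00]
χ² = (38−24.00)²/24.00 + (13−36.00)²/36.00 + (33−24.00)²/24.00 = 26.2361
df = 2
p-value (upper-tail) = 0.00000
At α=0.01: p < α → reject H₀

reject H₀: yes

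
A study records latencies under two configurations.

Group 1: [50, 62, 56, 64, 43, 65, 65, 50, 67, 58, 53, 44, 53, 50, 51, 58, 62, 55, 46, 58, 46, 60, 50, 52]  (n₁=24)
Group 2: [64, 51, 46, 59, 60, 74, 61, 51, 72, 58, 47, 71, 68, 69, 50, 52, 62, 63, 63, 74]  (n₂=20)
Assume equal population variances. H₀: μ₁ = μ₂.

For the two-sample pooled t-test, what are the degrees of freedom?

degrees of freedom = 42

df = n₁ + n₂ − 2 = 24 + 20 − 2 = 42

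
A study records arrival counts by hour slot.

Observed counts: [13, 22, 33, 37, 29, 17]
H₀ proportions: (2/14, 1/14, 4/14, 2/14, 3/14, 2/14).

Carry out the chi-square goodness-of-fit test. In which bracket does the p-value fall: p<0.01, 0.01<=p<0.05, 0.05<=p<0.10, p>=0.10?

p-value bracket: p<0.01

n = 151; E_i = n·p_i = [21.57, 10.79, 43.14, 21.57, 32.36, 21.57]
χ² = (13−21.57)²/21.57 + (22−10.79)²/10.79 + (33−43.14)²/43.14 + (37−21.57)²/21.57 + (29−32.36)²/32.36 + (17−21.57)²/21.57 = 29.8024
df = 5
p-value (upper-tail) = 0.00002
→ bracket: p<0.01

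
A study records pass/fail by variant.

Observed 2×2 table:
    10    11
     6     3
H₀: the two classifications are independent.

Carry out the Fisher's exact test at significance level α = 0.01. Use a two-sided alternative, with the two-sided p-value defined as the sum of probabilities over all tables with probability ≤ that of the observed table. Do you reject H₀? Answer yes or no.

reject H₀: no

Margins: r₁=21, r₂=9, c₁=16, c₂=14, n=30
p_obs = C(21,10)·C(9,6)/C(30,16); sum pmf over tables with pmf ≤ p_obs
p-value (two-sided) = 0.43972
At α=0.01: p ≥ α → fail to reject H₀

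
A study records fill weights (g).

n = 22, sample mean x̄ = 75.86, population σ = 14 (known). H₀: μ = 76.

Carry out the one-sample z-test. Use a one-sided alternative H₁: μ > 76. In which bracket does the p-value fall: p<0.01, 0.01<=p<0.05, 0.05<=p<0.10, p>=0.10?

p-value bracket: p>=0.10

SE = σ/√n = 14/√22 = 2.9848
z = (x̄−μ₀)/SE = (75.86−76)/2.9848 = -0.0469
p-value (one-sided, H₁ greater) = 0.51871
→ bracket: p>=0.10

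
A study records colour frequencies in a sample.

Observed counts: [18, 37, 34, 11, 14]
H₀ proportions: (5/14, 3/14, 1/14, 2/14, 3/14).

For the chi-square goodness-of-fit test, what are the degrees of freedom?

degrees of freedom = 4

df = k − 1 = 5 − 1 = 4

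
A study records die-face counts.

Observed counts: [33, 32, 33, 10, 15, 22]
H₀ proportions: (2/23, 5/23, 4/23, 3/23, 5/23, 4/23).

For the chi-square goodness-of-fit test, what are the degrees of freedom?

degrees of freedom = 5

df = k − 1 = 6 − 1 = 5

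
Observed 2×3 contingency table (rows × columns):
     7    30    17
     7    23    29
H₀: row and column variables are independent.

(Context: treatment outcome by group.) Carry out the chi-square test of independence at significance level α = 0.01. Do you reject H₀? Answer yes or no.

reject H₀: no

Row totals [54, 59], col totals [14, 53, 46], n=113
χ² = (7−6.69)²/6.69 + (30−25.33)²/25.33 + (17−21.98)²/21.98 + (7−7.31)²/7.31 + (23−27.67)²/27.67 + (29−24.02)²/24.02 = 3.8412
df = 2
p-value (upper-tail) = 0.14652
At α=0.01: p ≥ α → fail to reject H₀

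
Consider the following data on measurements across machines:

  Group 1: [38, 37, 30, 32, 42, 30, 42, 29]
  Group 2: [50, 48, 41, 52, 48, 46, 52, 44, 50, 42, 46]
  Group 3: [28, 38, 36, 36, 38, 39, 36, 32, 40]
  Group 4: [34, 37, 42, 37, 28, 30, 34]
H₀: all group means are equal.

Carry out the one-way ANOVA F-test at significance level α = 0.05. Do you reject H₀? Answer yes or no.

reject H₀: yes

Group means [35.00, 47.18, 35.89, 34.57], grand mean 38.971
SSB = Σnᵢ(x̄ᵢ−x̄)² = 1088.732; SSW = ΣΣ(x−x̄ᵢ)² = 592.240
MSB = 1088.732/3 = 362.9106; MSW = 592.240/31 = 19.1045
F = MSB/MSW = 18.9961
df = (3, 31)
p-value (upper-tail) = 0.00000
At α=0.05: p < α → reject H₀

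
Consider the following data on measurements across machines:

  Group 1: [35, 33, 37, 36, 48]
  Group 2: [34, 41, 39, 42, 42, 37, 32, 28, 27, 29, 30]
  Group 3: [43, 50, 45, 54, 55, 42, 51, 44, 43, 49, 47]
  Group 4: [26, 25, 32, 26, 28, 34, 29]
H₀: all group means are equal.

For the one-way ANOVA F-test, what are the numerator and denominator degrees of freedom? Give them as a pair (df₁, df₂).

degrees of freedom = [3, 30]

k = 4 groups, N = 34 total
df = (k−1, N−k) = (4−1, 34−4) = (3, 30)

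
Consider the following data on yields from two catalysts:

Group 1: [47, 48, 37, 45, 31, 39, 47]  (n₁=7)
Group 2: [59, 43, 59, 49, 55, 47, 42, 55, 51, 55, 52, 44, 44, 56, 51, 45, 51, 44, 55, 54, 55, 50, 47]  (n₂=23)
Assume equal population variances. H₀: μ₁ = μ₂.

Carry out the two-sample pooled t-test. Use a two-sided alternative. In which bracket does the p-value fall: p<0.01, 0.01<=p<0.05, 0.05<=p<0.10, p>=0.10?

p-value bracket: p<0.01

x̄₁=42.000, s₁=6.455, n₁=7
x̄₂=50.565, s₂=5.238, n₂=23
s_p² = [6·6.455² + 22·5.238²]/28 = 30.4876
SE = √(s_p²·(1/7+1/23)) = 2.3835
t = (42.000−50.565)/2.3835 = -3.5936
df = 28
p-value (two-sided) = 0.00123
→ bracket: p<0.01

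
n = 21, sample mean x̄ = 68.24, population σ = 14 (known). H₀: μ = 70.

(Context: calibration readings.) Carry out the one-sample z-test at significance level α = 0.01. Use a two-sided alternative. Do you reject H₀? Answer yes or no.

SE = σ/√n = 14/√21 = 3.0551
z = (x̄−μ₀)/SE = (68.24−70)/3.0551 = -0.5761
p-value (two-sided) = 0.56455
At α=0.01: p ≥ α → fail to reject H₀

reject H₀: no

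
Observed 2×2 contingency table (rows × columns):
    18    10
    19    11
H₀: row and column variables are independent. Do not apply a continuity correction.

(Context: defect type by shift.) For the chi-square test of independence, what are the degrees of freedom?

degrees of freedom = 1

df = (r−1)(c−1) = (2−1)·(2−1) = 1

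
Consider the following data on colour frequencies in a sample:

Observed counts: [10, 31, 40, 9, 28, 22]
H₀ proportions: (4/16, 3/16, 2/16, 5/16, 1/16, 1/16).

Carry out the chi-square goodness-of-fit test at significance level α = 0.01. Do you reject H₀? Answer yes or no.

reject H₀: yes

n = 140; E_i = n·p_i = [35.00, 26.25, 17.50, 43.75, 8.75, 8.75]
χ² = (10−35.00)²/35.00 + (31−26.25)²/26.25 + (40−17.50)²/17.50 + (9−43.75)²/43.75 + (28−8.75)²/8.75 + (22−8.75)²/8.75 = 137.6610
df = 5
p-value (upper-tail) = 0.00000
At α=0.01: p < α → reject H₀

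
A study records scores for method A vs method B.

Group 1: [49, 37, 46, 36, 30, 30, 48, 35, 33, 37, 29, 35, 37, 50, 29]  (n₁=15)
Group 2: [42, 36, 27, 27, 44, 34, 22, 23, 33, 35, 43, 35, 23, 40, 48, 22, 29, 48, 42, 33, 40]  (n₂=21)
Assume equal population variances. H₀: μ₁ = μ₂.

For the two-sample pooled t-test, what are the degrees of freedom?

df = n₁ + n₂ − 2 = 15 + 21 − 2 = 34

degrees of freedom = 34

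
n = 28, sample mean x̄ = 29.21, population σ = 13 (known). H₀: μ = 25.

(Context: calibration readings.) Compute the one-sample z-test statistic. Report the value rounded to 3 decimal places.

SE = σ/√n = 13/√28 = 2.4568
z = (x̄−μ₀)/SE = (29.21−25)/2.4568 = 1.7136

test statistic = 1.714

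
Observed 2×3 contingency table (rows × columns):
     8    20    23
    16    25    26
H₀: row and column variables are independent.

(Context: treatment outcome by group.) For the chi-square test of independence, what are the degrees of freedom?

degrees of freedom = 2

df = (r−1)(c−1) = (2−1)·(3−1) = 2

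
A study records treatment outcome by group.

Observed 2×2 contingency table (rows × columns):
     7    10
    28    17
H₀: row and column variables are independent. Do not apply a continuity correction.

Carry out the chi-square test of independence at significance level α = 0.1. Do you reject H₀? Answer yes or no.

Row totals [17, 45], col totals [35, 27], n=62
χ² = (7−9.60)²/9.60 + (10−7.40)²/7.40 + (28−25.40)²/25.40 + (17−19.60)²/19.60 = 2.2231
df = 1
p-value (upper-tail) = 0.13596
At α=0.1: p ≥ α → fail to reject H₀

reject H₀: no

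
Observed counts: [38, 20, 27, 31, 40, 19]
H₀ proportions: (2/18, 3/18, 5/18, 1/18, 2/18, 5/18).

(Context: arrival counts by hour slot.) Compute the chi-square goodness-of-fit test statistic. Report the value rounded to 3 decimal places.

n = 175; E_i = n·p_i = [19.44, 29.17, 48.61, 9.72, 19.44, 48.61]
χ² = (38−19.44)²/19.44 + (20−29.17)²/29.17 + (27−48.61)²/48.61 + (31−9.72)²/9.72 + (40−19.44)²/19.44 + (19−48.61)²/48.61 = 116.5314
df = 5

test statistic = 116.531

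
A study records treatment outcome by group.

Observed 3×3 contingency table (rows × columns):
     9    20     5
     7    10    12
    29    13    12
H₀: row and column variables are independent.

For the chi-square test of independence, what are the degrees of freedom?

df = (r−1)(c−1) = (3−1)·(3−1) = 4

degrees of freedom = 4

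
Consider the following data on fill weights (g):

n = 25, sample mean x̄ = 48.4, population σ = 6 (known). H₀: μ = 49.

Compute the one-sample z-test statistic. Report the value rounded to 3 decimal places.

test statistic = -0.500

SE = σ/√n = 6/√25 = 1.2000
z = (x̄−μ₀)/SE = (48.4−49)/1.2000 = -0.5000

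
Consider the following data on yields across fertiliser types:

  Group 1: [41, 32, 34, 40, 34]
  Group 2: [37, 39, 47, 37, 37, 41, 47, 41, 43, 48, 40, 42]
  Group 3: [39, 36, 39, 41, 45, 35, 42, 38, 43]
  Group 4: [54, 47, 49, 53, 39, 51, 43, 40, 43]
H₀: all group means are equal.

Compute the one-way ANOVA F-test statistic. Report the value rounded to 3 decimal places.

test statistic = 7.147

Group means [36.20, 41.58, 39.78, 46.56], grand mean 41.629
SSB = Σnᵢ(x̄ᵢ−x̄)² = 396.677; SSW = ΣΣ(x−x̄ᵢ)² = 573.494
MSB = 396.677/3 = 132.2257; MSW = 573.494/31 = 18.4998
F = MSB/MSW = 7.1474
df = (3, 31)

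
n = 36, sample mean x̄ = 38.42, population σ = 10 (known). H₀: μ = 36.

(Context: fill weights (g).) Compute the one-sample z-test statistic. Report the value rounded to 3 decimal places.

test statistic = 1.452

SE = σ/√n = 10/√36 = 1.6667
z = (x̄−μ₀)/SE = (38.42−36)/1.6667 = 1.4520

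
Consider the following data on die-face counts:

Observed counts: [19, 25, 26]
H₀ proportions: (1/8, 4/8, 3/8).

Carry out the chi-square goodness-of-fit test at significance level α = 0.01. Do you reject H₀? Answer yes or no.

n = 70; E_i = n·p_i = [8.75, 35.00, 26.25]
χ² = (19−8.75)²/8.75 + (25−35.00)²/35.00 + (26−26.25)²/26.25 = 14.8667
df = 2
p-value (upper-tail) = 0.00059
At α=0.01: p < α → reject H₀

reject H₀: yes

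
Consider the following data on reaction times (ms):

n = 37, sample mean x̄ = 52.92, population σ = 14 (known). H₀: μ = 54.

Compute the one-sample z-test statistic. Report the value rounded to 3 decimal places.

test statistic = -0.469

SE = σ/√n = 14/√37 = 2.3016
z = (x̄−μ₀)/SE = (52.92−54)/2.3016 = -0.4692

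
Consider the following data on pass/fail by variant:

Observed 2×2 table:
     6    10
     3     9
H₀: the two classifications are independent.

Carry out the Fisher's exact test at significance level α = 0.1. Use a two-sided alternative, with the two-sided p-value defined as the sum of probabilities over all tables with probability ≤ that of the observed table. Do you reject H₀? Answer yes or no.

Margins: r₁=16, r₂=12, c₁=9, c₂=19, n=28
p_obs = C(16,6)·C(12,3)/C(28,9); sum pmf over tables with pmf ≤ p_obs
p-value (two-sided) = 0.68696
At α=0.1: p ≥ α → fail to reject H₀

reject H₀: no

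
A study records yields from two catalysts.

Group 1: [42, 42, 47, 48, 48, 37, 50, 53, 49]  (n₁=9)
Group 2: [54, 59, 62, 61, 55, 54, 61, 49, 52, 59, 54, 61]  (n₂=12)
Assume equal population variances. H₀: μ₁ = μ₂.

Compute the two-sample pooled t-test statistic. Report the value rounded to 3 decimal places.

x̄₁=46.222, s₁=4.944, n₁=9
x̄₂=56.750, s₂=4.267, n₂=12
s_p² = [8·4.944² + 11·4.267²]/19 = 20.8319
SE = √(s_p²·(1/9+1/12)) = 2.0126
t = (46.222−56.750)/2.0126 = -5.2309
df = 19

test statistic = -5.231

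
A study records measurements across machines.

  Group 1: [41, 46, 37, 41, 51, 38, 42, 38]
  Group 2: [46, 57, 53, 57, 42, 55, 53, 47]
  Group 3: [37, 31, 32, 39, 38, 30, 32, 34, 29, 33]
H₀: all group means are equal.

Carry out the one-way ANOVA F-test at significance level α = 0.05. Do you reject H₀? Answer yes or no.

Group means [41.75, 51.25, 33.50], grand mean 41.500
SSB = Σnᵢ(x̄ᵢ−x̄)² = 1401.000; SSW = ΣΣ(x−x̄ᵢ)² = 479.500
MSB = 1401.000/2 = 700.5000; MSW = 479.500/23 = 20.8478
F = MSB/MSW = 33.6006
df = (2, 23)
p-value (upper-tail) = 0.00000
At α=0.05: p < α → reject H₀

reject H₀: yes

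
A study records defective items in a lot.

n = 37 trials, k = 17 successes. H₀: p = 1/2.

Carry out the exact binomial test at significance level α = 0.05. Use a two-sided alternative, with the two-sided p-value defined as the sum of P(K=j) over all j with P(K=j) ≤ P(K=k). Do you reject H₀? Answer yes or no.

Exact binomial: n=37, k=17, p₀=1/2=0.5000
P(X=j) = C(n,j)·p₀^j·(1−p₀)^(n−j); p = Σ P(X=j) over j with P(X=j) ≤ P(X=17)
p-value (two-sided) = 0.74283
At α=0.05: p ≥ α → fail to reject H₀

reject H₀: no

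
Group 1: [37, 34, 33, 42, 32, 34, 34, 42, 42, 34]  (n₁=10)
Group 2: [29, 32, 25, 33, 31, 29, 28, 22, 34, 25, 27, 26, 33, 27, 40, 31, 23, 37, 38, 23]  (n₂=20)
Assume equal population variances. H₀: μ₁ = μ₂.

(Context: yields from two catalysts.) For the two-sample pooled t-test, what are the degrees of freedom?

df = n₁ + n₂ − 2 = 10 + 20 − 2 = 28

degrees of freedom = 28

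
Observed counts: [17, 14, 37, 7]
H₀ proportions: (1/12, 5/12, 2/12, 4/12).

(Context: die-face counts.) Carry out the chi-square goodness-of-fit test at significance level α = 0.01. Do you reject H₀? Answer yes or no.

n = 75; E_i = n·p_i = [6.25, 31.25, 12.50, 25.00]
χ² = (17−6.25)²/6.25 + (14−31.25)²/31.25 + (37−12.50)²/12.50 + (7−25.00)²/25.00 = 88.9920
df = 3
p-value (upper-tail) = 0.00000
At α=0.01: p < α → reject H₀

reject H₀: yes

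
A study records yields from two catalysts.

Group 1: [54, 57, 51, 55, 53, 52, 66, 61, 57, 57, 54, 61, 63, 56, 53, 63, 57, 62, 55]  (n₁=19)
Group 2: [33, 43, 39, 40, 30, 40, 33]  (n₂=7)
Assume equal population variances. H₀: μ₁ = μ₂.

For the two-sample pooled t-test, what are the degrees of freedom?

df = n₁ + n₂ − 2 = 19 + 7 − 2 = 24

degrees of freedom = 24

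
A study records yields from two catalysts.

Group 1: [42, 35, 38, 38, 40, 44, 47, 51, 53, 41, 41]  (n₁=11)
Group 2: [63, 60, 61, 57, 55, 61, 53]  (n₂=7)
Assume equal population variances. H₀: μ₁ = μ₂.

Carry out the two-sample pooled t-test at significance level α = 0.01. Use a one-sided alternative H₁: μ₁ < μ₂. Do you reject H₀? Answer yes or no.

reject H₀: yes

x̄₁=42.727, s₁=5.587, n₁=11
x̄₂=58.571, s₂=3.645, n₂=7
s_p² = [10·5.587² + 6·3.645²]/16 = 24.4935
SE = √(s_p²·(1/11+1/7)) = 2.3929
t = (42.727−58.571)/2.3929 = -6.6214
df = 16
p-value (one-sided, H₁ less) = 0.00000
At α=0.01: p < α → reject H₀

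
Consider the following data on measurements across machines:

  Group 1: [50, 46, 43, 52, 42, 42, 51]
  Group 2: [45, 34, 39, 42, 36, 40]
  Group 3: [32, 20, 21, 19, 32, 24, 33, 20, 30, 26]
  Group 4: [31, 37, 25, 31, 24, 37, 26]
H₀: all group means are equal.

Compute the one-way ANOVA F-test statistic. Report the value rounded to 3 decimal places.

Group means [46.57, 39.33, 25.70, 30.14], grand mean 34.333
SSB = Σnᵢ(x̄ᵢ−x̄)² = 2066.662; SSW = ΣΣ(x−x̄ᵢ)² = 658.005
MSB = 2066.662/3 = 688.8873; MSW = 658.005/26 = 25.3079
F = MSB/MSW = 27.2203
df = (3, 26)

test statistic = 27.220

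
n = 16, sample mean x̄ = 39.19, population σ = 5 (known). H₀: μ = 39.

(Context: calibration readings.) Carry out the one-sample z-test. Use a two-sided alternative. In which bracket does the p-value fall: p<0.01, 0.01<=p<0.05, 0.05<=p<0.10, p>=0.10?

SE = σ/√n = 5/√16 = 1.2500
z = (x̄−μ₀)/SE = (39.19−39)/1.2500 = 0.1520
p-value (two-sided) = 0.87919
→ bracket: p>=0.10

p-value bracket: p>=0.10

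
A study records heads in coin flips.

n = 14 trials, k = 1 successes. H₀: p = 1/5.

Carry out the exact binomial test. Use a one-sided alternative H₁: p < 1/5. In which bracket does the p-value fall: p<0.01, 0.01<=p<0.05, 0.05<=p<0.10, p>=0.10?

p-value bracket: p>=0.10

Exact binomial: n=14, k=1, p₀=1/5=0.2000
P(X≤1) from Σ C(n,i)·p₀^i·(1−p₀)^(n−i)
p-value (one-sided, H₁ less) = 0.19791
→ bracket: p>=0.10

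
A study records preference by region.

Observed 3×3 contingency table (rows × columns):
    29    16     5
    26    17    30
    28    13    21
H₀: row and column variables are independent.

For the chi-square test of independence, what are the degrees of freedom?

degrees of freedom = 4

df = (r−1)(c−1) = (3−1)·(3−1) = 4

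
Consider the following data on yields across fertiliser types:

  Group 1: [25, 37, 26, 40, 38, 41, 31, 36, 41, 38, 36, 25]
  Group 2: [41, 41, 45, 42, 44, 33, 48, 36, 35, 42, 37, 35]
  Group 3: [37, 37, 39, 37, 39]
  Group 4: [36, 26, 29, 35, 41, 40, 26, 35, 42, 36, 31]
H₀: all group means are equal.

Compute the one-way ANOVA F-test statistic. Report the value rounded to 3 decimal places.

test statistic = 3.078

Group means [34.50, 39.92, 37.80, 34.27], grand mean 36.475
SSB = Σnᵢ(x̄ᵢ−x̄)² = 251.077; SSW = ΣΣ(x−x̄ᵢ)² = 978.898
MSB = 251.077/3 = 83.6922; MSW = 978.898/36 = 27.1916
F = MSB/MSW = 3.0779
df = (3, 36)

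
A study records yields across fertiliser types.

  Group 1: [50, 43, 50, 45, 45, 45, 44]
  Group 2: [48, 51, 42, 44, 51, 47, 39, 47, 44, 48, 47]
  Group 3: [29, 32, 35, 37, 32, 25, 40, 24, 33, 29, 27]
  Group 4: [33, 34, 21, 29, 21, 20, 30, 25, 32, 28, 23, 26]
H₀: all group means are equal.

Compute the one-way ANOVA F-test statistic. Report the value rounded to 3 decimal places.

Group means [46.00, 46.18, 31.18, 26.83], grand mean 36.463
SSB = Σnᵢ(x̄ᵢ−x̄)² = 3095.256; SSW = ΣΣ(x−x̄ᵢ)² = 694.939
MSB = 3095.256/3 = 1031.7519; MSW = 694.939/37 = 18.7821
F = MSB/MSW = 54.9326
df = (3, 37)

test statistic = 54.933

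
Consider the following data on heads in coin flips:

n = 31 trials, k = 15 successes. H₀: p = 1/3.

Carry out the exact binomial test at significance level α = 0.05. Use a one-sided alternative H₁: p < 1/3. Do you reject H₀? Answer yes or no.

Exact binomial: n=31, k=15, p₀=1/3=0.3333
P(X≤15) from Σ C(n,i)·p₀^i·(1−p₀)^(n−i)
p-value (one-sided, H₁ less) = 0.97298
At α=0.05: p ≥ α → fail to reject H₀

reject H₀: no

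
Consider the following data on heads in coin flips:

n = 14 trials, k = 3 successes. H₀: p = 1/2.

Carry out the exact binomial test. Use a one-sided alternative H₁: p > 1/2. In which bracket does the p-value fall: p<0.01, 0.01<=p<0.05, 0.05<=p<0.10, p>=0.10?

Exact binomial: n=14, k=3, p₀=1/2=0.5000
P(X≥3) from Σ C(n,i)·p₀^i·(1−p₀)^(n−i)
p-value (one-sided, H₁ greater) = 0.99353
→ bracket: p>=0.10

p-value bracket: p>=0.10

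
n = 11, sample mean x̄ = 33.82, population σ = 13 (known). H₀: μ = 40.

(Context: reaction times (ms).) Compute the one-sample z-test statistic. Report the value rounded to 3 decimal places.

test statistic = -1.577

SE = σ/√n = 13/√11 = 3.9196
z = (x̄−μ₀)/SE = (33.82−40)/3.9196 = -1.5767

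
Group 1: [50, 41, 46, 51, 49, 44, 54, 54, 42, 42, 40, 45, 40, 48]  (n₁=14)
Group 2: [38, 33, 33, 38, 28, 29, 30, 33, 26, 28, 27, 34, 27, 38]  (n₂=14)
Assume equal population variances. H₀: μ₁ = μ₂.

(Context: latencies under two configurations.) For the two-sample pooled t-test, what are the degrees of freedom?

df = n₁ + n₂ − 2 = 14 + 14 − 2 = 26

degrees of freedom = 26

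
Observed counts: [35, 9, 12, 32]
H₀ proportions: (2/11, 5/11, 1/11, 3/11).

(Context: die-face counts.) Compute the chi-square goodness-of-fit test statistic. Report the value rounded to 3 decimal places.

n = 88; E_i = n·p_i = [16.00, 40.00, 8.00, 24.00]
χ² = (35−16.00)²/16.00 + (9−40.00)²/40.00 + (12−8.00)²/8.00 + (32−24.00)²/24.00 = 51.2542
df = 3

test statistic = 51.254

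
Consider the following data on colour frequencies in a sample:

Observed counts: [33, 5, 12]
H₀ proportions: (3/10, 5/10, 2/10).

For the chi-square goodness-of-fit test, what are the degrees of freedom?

df = k − 1 = 3 − 1 = 2

degrees of freedom = 2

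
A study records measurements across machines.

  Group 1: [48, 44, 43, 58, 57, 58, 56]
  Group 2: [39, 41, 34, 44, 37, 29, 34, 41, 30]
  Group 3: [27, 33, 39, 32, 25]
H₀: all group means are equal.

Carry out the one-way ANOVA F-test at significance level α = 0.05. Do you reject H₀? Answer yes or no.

reject H₀: yes

Group means [52.00, 36.56, 31.20], grand mean 40.429
SSB = Σnᵢ(x̄ᵢ−x̄)² = 1498.121; SSW = ΣΣ(x−x̄ᵢ)² = 609.022
MSB = 1498.121/2 = 749.0603; MSW = 609.022/18 = 33.8346
F = MSB/MSW = 22.1389
df = (2, 18)
p-value (upper-tail) = 0.00001
At α=0.05: p < α → reject H₀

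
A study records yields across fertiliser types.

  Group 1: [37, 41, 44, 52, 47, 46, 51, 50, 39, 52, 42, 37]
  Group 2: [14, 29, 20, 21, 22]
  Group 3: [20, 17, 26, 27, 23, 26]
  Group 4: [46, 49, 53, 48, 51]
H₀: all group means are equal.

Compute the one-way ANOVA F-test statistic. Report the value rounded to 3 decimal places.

test statistic = 54.123

Group means [44.83, 21.20, 23.17, 49.40], grand mean 36.786
SSB = Σnᵢ(x̄ᵢ−x̄)² = 3900.214; SSW = ΣΣ(x−x̄ᵢ)² = 576.500
MSB = 3900.214/3 = 1300.0714; MSW = 576.500/24 = 24.0208
F = MSB/MSW = 54.1227
df = (3, 24)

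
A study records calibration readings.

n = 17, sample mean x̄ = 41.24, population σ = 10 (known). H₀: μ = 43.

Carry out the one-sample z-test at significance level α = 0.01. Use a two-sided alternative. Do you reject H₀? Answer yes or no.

reject H₀: no

SE = σ/√n = 10/√17 = 2.4254
z = (x̄−μ₀)/SE = (41.24−43)/2.4254 = -0.7257
p-value (two-sided) = 0.46804
At α=0.01: p ≥ α → fail to reject H₀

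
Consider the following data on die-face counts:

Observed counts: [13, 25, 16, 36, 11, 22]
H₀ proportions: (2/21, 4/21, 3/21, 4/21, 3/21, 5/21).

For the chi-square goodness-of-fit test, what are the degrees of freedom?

degrees of freedom = 5

df = k − 1 = 6 − 1 = 5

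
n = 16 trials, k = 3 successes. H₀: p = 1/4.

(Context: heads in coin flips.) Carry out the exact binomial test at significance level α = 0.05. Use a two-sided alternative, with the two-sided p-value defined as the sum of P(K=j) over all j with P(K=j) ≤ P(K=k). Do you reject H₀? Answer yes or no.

reject H₀: no

Exact binomial: n=16, k=3, p₀=1/4=0.2500
P(X=j) = C(n,j)·p₀^j·(1−p₀)^(n−j); p = Σ P(X=j) over j with P(X=j) ≤ P(X=3)
p-value (two-sided) = 0.77480
At α=0.05: p ≥ α → fail to reject H₀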